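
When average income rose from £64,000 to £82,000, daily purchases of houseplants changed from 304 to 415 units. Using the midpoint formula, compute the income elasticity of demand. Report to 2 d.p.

ΔQ = 111, ΔI = 18000. Midpoints: Ī = 73,000, Q̄ = 359.5.
ε_I = (ΔQ/ΔI)(Ī/Q̄) = (111/18000)(73000/359.5).

1.25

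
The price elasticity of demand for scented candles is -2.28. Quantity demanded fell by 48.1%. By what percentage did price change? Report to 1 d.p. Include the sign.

%ΔP ≈ %ΔQ / ε = (-48.1%)/(-2.28) = 21.10%.

21.1%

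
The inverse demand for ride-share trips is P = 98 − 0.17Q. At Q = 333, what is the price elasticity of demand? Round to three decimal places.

At Q = 333, P = 98 − 0.17(333) = 41.39.
dP/dQ = −0.17, so dQ/dP = 1/(−0.17) = -5.882.
ε = (dQ/dP)(P/Q) = (-5.882)(41.39/333).

-0.731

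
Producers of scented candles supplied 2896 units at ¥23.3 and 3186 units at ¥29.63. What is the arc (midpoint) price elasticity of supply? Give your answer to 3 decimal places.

0.399

ΔQ = 3186 − 2896 = 290; ΔP = 29.63 − 23.3 = 6.33.
Midpoints: P̄ = 26.46, Q̄ = 3041.0.
ε_s = (ΔQ/ΔP)(P̄/Q̄) = (290/6.33)(26.46/3041.0).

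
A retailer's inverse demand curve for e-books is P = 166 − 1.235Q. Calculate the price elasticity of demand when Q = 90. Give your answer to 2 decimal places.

At Q = 90, P = 166 − 1.235(90) = 54.85.
dP/dQ = −1.235, so dQ/dP = 1/(−1.235) = -0.810.
ε = (dQ/dP)(P/Q) = (-0.810)(54.85/90).

-0.49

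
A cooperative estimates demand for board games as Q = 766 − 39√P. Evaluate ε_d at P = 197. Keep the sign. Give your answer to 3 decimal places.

At P = 197, Q = 218.609.
dQ/dP = −39/(2√P) = -1.389.
ε = (dQ/dP)(P/Q) = (-1.389)(197/218.609).

-1.252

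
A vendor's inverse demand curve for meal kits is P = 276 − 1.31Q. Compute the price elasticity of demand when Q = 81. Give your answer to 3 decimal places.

-1.601

At Q = 81, P = 276 − 1.31(81) = 169.89.
dP/dQ = −1.31, so dQ/dP = 1/(−1.31) = -0.763.
ε = (dQ/dP)(P/Q) = (-0.763)(169.89/81).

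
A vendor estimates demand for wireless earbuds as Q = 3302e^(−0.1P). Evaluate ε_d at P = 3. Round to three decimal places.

-0.300

At P = 3, Q = 2446.182.
dQ/dP = −0.1·3302e^(−0.1P) = −0.1Q = -244.618.
ε = (dQ/dP)(P/Q) = (-244.618)(3/2446.182).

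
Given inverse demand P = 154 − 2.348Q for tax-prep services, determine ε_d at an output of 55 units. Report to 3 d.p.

-0.193

At Q = 55, P = 154 − 2.348(55) = 24.86.
dP/dQ = −2.348, so dQ/dP = 1/(−2.348) = -0.426.
ε = (dQ/dP)(P/Q) = (-0.426)(24.86/55).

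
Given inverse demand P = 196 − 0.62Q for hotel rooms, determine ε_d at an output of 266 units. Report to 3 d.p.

-0.188

At Q = 266, P = 196 − 0.62(266) = 31.08.
dP/dQ = −0.62, so dQ/dP = 1/(−0.62) = -1.613.
ε = (dQ/dP)(P/Q) = (-1.613)(31.08/266).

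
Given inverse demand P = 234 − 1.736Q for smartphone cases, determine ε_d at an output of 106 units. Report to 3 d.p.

At Q = 106, P = 234 − 1.736(106) = 49.98.
dP/dQ = −1.736, so dQ/dP = 1/(−1.736) = -0.576.
ε = (dQ/dP)(P/Q) = (-0.576)(49.98/106).

-0.272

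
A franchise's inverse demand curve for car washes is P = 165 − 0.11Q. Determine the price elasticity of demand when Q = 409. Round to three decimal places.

-2.667

At Q = 409, P = 165 − 0.11(409) = 120.01.
dP/dQ = −0.11, so dQ/dP = 1/(−0.11) = -9.091.
ε = (dQ/dP)(P/Q) = (-9.091)(120.01/409).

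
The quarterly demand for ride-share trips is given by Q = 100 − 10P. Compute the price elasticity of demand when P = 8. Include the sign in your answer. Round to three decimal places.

At P = 8, Q = 20.
dQ/dP = −10.
ε = (dQ/dP)(P/Q) = (-10)(8/20).
|ε| > 1, so demand is elastic at this price.

-4.000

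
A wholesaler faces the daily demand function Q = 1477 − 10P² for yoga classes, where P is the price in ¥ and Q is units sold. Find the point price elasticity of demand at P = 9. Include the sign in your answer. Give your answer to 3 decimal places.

-2.429

At P = 9, Q = 667.
dQ/dP = −20P = -180.
ε = (dQ/dP)(P/Q) = (-180)(9/667).
|ε| > 1, so demand is elastic at this price.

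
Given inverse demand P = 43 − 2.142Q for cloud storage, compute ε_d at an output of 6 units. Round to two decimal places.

-2.35

At Q = 6, P = 43 − 2.142(6) = 30.15.
dP/dQ = −2.142, so dQ/dP = 1/(−2.142) = -0.467.
ε = (dQ/dP)(P/Q) = (-0.467)(30.15/6).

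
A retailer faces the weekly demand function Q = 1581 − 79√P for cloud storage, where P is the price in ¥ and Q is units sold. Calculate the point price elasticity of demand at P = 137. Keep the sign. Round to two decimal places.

At P = 137, Q = 656.329.
dQ/dP = −79/(2√P) = -3.375.
ε = (dQ/dP)(P/Q) = (-3.375)(137/656.329).

-0.70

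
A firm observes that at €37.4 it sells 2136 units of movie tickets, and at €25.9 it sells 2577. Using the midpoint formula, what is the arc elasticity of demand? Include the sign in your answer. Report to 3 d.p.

ΔQ = 2577 − 2136 = 441; ΔP = 25.9 − 37.4 = -11.5.
Midpoints: P̄ = 31.65, Q̄ = 2356.5.
ε = (ΔQ/ΔP)(P̄/Q̄) = (441/-11.5)(31.65/2356.5).

-0.515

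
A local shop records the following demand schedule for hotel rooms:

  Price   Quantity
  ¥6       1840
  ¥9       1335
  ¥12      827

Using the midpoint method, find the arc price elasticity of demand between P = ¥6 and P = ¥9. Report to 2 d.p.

-0.80

At P = 6, Q = 1840; at P = 9, Q = 1335.
ΔQ = -505, ΔP = 3. Midpoints: P̄ = 7.50, Q̄ = 1587.5.
ε = (ΔQ/ΔP)(P̄/Q̄) = (-505/3)(7.50/1587.5).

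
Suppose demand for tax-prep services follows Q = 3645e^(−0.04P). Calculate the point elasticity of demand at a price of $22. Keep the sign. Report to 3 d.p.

At P = 22, Q = 1511.884.
dQ/dP = −0.04·3645e^(−0.04P) = −0.04Q = -60.475.
ε = (dQ/dP)(P/Q) = (-60.475)(22/1511.884).
|ε| < 1, so demand is inelastic at this price.

-0.880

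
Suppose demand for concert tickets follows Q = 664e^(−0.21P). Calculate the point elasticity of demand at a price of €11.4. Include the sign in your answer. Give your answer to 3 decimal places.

At P = 11.4, Q = 60.599.
dQ/dP = −0.21·664e^(−0.21P) = −0.21Q = -12.726.
ε = (dQ/dP)(P/Q) = (-12.726)(11.4/60.599).

-2.394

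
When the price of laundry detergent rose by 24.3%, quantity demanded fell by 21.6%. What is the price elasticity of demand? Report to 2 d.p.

-0.89

ε = %ΔQ / %ΔP = (-21.6)/(24.3) = -0.889.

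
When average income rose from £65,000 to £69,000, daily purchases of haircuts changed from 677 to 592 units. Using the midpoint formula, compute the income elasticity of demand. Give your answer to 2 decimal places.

ΔQ = -85, ΔI = 4000. Midpoints: Ī = 67,000, Q̄ = 634.5.
ε_I = (ΔQ/ΔI)(Ī/Q̄) = (-85/4000)(67000/634.5).
ε_I < 0, so the good is inferior.

-2.24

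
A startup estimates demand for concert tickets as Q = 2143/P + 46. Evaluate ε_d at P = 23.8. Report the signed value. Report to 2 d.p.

At P = 23.8, Q = 136.042.
dQ/dP = −2143/P² = -3.783.
ε = (dQ/dP)(P/Q) = (-3.783)(23.8/136.042).
|ε| < 1, so demand is inelastic at this price.

-0.66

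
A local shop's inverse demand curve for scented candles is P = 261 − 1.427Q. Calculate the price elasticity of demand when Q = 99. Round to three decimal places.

At Q = 99, P = 261 − 1.427(99) = 119.73.
dP/dQ = −1.427, so dQ/dP = 1/(−1.427) = -0.701.
ε = (dQ/dP)(P/Q) = (-0.701)(119.73/99).

-0.847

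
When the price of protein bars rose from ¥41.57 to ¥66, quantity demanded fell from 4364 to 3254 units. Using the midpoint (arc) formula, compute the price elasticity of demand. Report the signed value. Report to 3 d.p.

-0.642

ΔQ = 3254 − 4364 = -1110; ΔP = 66 − 41.57 = 24.43.
Midpoints: P̄ = 53.78, Q̄ = 3809.0.
ε = (ΔQ/ΔP)(P̄/Q̄) = (-1110/24.43)(53.78/3809.0).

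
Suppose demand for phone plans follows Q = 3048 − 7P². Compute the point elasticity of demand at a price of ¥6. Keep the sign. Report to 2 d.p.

-0.18

At P = 6, Q = 2796.
dQ/dP = −14P = -84.
ε = (dQ/dP)(P/Q) = (-84)(6/2796).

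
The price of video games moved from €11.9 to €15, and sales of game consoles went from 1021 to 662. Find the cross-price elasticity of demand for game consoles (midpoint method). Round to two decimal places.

-1.85

ΔQ_x = 662 − 1021 = -359; ΔP_y = 15 − 11.9 = 3.1.
Midpoints: P̄_y = 13.45, Q̄_x = 841.5.
ε_xy = (ΔQ_x/ΔP_y)(P̄_y/Q̄_x) = (-359/3.1)(13.45/841.5).
ε_xy < 0, so the goods are complements.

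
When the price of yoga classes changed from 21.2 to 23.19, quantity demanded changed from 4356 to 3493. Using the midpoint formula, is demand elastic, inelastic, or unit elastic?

elastic

Arc ε ≈ -2.453.
|ε| = 2.45 > 1.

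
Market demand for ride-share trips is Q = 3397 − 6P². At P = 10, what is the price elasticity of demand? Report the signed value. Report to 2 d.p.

At P = 10, Q = 2797.
dQ/dP = −12P = -120.
ε = (dQ/dP)(P/Q) = (-120)(10/2797).

-0.43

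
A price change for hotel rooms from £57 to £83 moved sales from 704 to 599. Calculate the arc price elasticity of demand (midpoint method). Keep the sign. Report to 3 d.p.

ΔQ = 599 − 704 = -105; ΔP = 83 − 57 = 26.
Midpoints: P̄ = 70.00, Q̄ = 651.5.
ε = (ΔQ/ΔP)(P̄/Q̄) = (-105/26)(70.00/651.5).

-0.434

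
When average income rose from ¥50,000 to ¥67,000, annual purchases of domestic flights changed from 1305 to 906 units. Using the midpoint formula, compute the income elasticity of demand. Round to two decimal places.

ΔQ = -399, ΔI = 17000. Midpoints: Ī = 58,500, Q̄ = 1105.5.
ε_I = (ΔQ/ΔI)(Ī/Q̄) = (-399/17000)(58500/1105.5).

-1.24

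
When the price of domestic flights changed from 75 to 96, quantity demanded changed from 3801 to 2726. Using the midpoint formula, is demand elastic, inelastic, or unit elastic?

elastic

Arc ε ≈ -1.341.
|ε| = 1.34 > 1.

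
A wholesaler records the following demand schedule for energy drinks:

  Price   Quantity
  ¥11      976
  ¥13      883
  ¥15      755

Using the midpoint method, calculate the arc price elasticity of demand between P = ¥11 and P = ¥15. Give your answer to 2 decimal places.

-0.83

At P = 11, Q = 976; at P = 15, Q = 755.
ΔQ = -221, ΔP = 4. Midpoints: P̄ = 13.00, Q̄ = 865.5.
ε = (ΔQ/ΔP)(P̄/Q̄) = (-221/4)(13.00/865.5).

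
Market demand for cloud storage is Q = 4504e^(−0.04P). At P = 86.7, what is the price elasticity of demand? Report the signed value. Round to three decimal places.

-3.468

At P = 86.7, Q = 140.432.
dQ/dP = −0.04·4504e^(−0.04P) = −0.04Q = -5.617.
ε = (dQ/dP)(P/Q) = (-5.617)(86.7/140.432).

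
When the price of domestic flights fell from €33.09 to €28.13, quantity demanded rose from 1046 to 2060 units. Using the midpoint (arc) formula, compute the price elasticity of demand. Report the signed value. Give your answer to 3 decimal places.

ΔQ = 2060 − 1046 = 1014; ΔP = 28.13 − 33.09 = -4.96.
Midpoints: P̄ = 30.61, Q̄ = 1553.0.
ε = (ΔQ/ΔP)(P̄/Q̄) = (1014/-4.96)(30.61/1553.0).

-4.029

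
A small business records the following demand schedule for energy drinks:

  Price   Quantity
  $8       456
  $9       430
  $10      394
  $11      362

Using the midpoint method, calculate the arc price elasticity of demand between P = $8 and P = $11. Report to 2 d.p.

At P = 8, Q = 456; at P = 11, Q = 362.
ΔQ = -94, ΔP = 3. Midpoints: P̄ = 9.50, Q̄ = 409.0.
ε = (ΔQ/ΔP)(P̄/Q̄) = (-94/3)(9.50/409.0).

-0.73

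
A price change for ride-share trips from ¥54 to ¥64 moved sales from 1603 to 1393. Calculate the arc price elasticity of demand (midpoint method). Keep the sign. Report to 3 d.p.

ΔQ = 1393 − 1603 = -210; ΔP = 64 − 54 = 10.
Midpoints: P̄ = 59.00, Q̄ = 1498.0.
ε = (ΔQ/ΔP)(P̄/Q̄) = (-210/10)(59.00/1498.0).

-0.827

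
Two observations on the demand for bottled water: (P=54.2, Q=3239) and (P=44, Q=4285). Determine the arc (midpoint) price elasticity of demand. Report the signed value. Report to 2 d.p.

ΔQ = 4285 − 3239 = 1046; ΔP = 44 − 54.2 = -10.2.
Midpoints: P̄ = 49.10, Q̄ = 3762.0.
ε = (ΔQ/ΔP)(P̄/Q̄) = (1046/-10.2)(49.10/3762.0).

-1.34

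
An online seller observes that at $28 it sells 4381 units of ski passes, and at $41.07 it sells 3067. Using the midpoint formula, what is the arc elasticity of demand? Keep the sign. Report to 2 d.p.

-0.93

ΔQ = 3067 − 4381 = -1314; ΔP = 41.07 − 28 = 13.07.
Midpoints: P̄ = 34.53, Q̄ = 3724.0.
ε = (ΔQ/ΔP)(P̄/Q̄) = (-1314/13.07)(34.53/3724.0).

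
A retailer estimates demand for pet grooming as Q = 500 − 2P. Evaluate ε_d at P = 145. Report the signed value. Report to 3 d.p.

At P = 145, Q = 210.
dQ/dP = −2.
ε = (dQ/dP)(P/Q) = (-2)(145/210).

-1.381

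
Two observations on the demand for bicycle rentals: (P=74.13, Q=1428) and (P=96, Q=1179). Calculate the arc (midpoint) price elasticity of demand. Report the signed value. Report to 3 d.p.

-0.743

ΔQ = 1179 − 1428 = -249; ΔP = 96 − 74.13 = 21.87.
Midpoints: P̄ = 85.06, Q̄ = 1303.5.
ε = (ΔQ/ΔP)(P̄/Q̄) = (-249/21.87)(85.06/1303.5).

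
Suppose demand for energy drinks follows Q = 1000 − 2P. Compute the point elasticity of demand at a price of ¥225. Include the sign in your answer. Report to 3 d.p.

-0.818

At P = 225, Q = 550.
dQ/dP = −2.
ε = (dQ/dP)(P/Q) = (-2)(225/550).
|ε| < 1, so demand is inelastic at this price.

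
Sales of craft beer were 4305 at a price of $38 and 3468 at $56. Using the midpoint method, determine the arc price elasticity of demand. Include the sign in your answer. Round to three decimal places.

-0.562

ΔQ = 3468 − 4305 = -837; ΔP = 56 − 38 = 18.
Midpoints: P̄ = 47.00, Q̄ = 3886.5.
ε = (ΔQ/ΔP)(P̄/Q̄) = (-837/18)(47.00/3886.5).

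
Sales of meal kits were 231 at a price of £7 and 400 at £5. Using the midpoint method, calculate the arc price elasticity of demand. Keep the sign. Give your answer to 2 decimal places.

-1.61

ΔQ = 400 − 231 = 169; ΔP = 5 − 7 = -2.
Midpoints: P̄ = 6.00, Q̄ = 315.5.
ε = (ΔQ/ΔP)(P̄/Q̄) = (169/-2)(6.00/315.5).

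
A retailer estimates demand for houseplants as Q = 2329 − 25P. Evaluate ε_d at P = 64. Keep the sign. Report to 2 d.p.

At P = 64, Q = 729.
dQ/dP = −25.
ε = (dQ/dP)(P/Q) = (-25)(64/729).

-2.19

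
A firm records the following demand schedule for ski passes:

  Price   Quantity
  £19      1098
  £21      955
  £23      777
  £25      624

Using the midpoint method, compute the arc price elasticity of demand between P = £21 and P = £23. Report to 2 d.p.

At P = 21, Q = 955; at P = 23, Q = 777.
ΔQ = -178, ΔP = 2. Midpoints: P̄ = 22.00, Q̄ = 866.0.
ε = (ΔQ/ΔP)(P̄/Q̄) = (-178/2)(22.00/866.0).

-2.26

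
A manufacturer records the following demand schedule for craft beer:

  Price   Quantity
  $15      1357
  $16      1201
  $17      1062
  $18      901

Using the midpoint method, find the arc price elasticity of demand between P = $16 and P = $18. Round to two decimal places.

-2.43

At P = 16, Q = 1201; at P = 18, Q = 901.
ΔQ = -300, ΔP = 2. Midpoints: P̄ = 17.00, Q̄ = 1051.0.
ε = (ΔQ/ΔP)(P̄/Q̄) = (-300/2)(17.00/1051.0).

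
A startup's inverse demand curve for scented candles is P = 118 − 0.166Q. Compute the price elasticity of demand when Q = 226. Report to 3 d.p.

-2.145

At Q = 226, P = 118 − 0.166(226) = 80.48.
dP/dQ = −0.166, so dQ/dP = 1/(−0.166) = -6.024.
ε = (dQ/dP)(P/Q) = (-6.024)(80.48/226).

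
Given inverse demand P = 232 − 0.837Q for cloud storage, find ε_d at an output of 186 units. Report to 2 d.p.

-0.49

At Q = 186, P = 232 − 0.837(186) = 76.32.
dP/dQ = −0.837, so dQ/dP = 1/(−0.837) = -1.195.
ε = (dQ/dP)(P/Q) = (-1.195)(76.32/186).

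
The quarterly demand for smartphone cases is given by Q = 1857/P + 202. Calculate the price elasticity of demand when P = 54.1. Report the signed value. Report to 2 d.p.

At P = 54.1, Q = 236.325.
dQ/dP = −1857/P² = -0.634.
ε = (dQ/dP)(P/Q) = (-0.634)(54.1/236.325).
|ε| < 1, so demand is inelastic at this price.

-0.15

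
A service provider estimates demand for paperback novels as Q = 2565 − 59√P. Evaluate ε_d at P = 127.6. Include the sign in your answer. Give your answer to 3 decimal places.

-0.176

At P = 127.6, Q = 1898.535.
dQ/dP = −59/(2√P) = -2.612.
ε = (dQ/dP)(P/Q) = (-2.612)(127.6/1898.535).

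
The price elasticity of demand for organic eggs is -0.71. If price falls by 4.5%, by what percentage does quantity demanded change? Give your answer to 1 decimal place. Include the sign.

%ΔQ ≈ ε × %ΔP = (-0.71)(-4.5%) = 3.19%.

3.2%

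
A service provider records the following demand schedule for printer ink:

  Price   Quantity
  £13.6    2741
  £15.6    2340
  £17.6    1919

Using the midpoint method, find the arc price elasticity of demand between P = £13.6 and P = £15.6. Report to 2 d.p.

At P = 13.6, Q = 2741; at P = 15.6, Q = 2340.
ΔQ = -401, ΔP = 2.0. Midpoints: P̄ = 14.60, Q̄ = 2540.5.
ε = (ΔQ/ΔP)(P̄/Q̄) = (-401/2.0)(14.60/2540.5).

-1.15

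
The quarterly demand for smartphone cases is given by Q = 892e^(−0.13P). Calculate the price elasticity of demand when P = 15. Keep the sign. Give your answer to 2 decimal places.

At P = 15, Q = 126.908.
dQ/dP = −0.13·892e^(−0.13P) = −0.13Q = -16.498.
ε = (dQ/dP)(P/Q) = (-16.498)(15/126.908).

-1.95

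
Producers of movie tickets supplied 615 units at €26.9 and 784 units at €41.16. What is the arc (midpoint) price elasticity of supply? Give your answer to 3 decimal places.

ΔQ = 784 − 615 = 169; ΔP = 41.16 − 26.9 = 14.26.
Midpoints: P̄ = 34.03, Q̄ = 699.5.
ε_s = (ΔQ/ΔP)(P̄/Q̄) = (169/14.26)(34.03/699.5).

0.577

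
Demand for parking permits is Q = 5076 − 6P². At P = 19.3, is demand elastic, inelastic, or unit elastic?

Q = 2841.060, dQ/dP = -231.600.
ε = (dQ/dP)(P/Q) ≈ -1.573.
|ε| = 1.57 > 1.

elastic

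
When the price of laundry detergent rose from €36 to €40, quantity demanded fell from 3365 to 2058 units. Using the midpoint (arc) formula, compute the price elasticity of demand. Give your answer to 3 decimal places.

ΔQ = 2058 − 3365 = -1307; ΔP = 40 − 36 = 4.
Midpoints: P̄ = 38.00, Q̄ = 2711.5.
ε = (ΔQ/ΔP)(P̄/Q̄) = (-1307/4)(38.00/2711.5).

-4.579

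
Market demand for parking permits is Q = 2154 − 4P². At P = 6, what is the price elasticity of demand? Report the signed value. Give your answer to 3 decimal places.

-0.143

At P = 6, Q = 2010.
dQ/dP = −8P = -48.
ε = (dQ/dP)(P/Q) = (-48)(6/2010).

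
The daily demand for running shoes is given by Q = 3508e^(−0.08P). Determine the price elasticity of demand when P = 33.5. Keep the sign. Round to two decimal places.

-2.68

At P = 33.5, Q = 240.520.
dQ/dP = −0.08·3508e^(−0.08P) = −0.08Q = -19.242.
ε = (dQ/dP)(P/Q) = (-19.242)(33.5/240.520).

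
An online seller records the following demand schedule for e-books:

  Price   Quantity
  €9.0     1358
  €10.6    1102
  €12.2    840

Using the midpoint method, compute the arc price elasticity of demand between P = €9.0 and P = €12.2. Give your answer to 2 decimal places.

At P = 9.0, Q = 1358; at P = 12.2, Q = 840.
ΔQ = -518, ΔP = 3.2. Midpoints: P̄ = 10.60, Q̄ = 1099.0.
ε = (ΔQ/ΔP)(P̄/Q̄) = (-518/3.2)(10.60/1099.0).

-1.56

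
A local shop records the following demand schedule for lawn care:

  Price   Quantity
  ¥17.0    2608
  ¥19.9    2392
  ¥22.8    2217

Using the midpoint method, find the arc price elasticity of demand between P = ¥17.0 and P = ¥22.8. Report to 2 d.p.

-0.56

At P = 17.0, Q = 2608; at P = 22.8, Q = 2217.
ΔQ = -391, ΔP = 5.8. Midpoints: P̄ = 19.90, Q̄ = 2412.5.
ε = (ΔQ/ΔP)(P̄/Q̄) = (-391/5.8)(19.90/2412.5).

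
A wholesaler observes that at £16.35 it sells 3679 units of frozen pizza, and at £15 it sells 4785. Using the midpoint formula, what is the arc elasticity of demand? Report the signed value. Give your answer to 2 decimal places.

-3.03

ΔQ = 4785 − 3679 = 1106; ΔP = 15 − 16.35 = -1.35.
Midpoints: P̄ = 15.68, Q̄ = 4232.0.
ε = (ΔQ/ΔP)(P̄/Q̄) = (1106/-1.35)(15.68/4232.0).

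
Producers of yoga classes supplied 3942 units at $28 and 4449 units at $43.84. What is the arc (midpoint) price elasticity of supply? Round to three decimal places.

0.274

ΔQ = 4449 − 3942 = 507; ΔP = 43.84 − 28 = 15.84.
Midpoints: P̄ = 35.92, Q̄ = 4195.5.
ε_s = (ΔQ/ΔP)(P̄/Q̄) = (507/15.84)(35.92/4195.5).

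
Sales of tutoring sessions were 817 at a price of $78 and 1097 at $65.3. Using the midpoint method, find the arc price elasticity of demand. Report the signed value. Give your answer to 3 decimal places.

ΔQ = 1097 − 817 = 280; ΔP = 65.3 − 78 = -12.7.
Midpoints: P̄ = 71.65, Q̄ = 957.0.
ε = (ΔQ/ΔP)(P̄/Q̄) = (280/-12.7)(71.65/957.0).

-1.651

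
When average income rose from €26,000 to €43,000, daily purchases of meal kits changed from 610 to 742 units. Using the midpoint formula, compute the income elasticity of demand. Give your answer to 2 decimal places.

0.40

ΔQ = 132, ΔI = 17000. Midpoints: Ī = 34,500, Q̄ = 676.0.
ε_I = (ΔQ/ΔI)(Ī/Q̄) = (132/17000)(34500/676.0).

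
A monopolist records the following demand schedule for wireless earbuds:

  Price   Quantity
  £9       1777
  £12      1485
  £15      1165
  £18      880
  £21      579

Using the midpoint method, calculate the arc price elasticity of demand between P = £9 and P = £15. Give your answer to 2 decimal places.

-0.83

At P = 9, Q = 1777; at P = 15, Q = 1165.
ΔQ = -612, ΔP = 6. Midpoints: P̄ = 12.00, Q̄ = 1471.0.
ε = (ΔQ/ΔP)(P̄/Q̄) = (-612/6)(12.00/1471.0).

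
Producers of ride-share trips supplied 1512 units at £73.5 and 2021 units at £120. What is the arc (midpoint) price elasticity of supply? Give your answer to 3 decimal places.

ΔQ = 2021 − 1512 = 509; ΔP = 120 − 73.5 = 46.5.
Midpoints: P̄ = 96.75, Q̄ = 1766.5.
ε_s = (ΔQ/ΔP)(P̄/Q̄) = (509/46.5)(96.75/1766.5).

0.600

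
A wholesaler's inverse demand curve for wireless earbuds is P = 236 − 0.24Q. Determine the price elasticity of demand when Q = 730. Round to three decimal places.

At Q = 730, P = 236 − 0.24(730) = 60.80.
dP/dQ = −0.24, so dQ/dP = 1/(−0.24) = -4.167.
ε = (dQ/dP)(P/Q) = (-4.167)(60.80/730).

-0.347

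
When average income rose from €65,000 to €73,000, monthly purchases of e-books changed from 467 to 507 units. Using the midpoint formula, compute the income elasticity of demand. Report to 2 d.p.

ΔQ = 40, ΔI = 8000. Midpoints: Ī = 69,000, Q̄ = 487.0.
ε_I = (ΔQ/ΔI)(Ī/Q̄) = (40/8000)(69000/487.0).

0.71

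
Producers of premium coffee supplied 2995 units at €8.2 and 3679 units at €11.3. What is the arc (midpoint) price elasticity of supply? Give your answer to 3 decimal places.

ΔQ = 3679 − 2995 = 684; ΔP = 11.3 − 8.2 = 3.1.
Midpoints: P̄ = 9.75, Q̄ = 3337.0.
ε_s = (ΔQ/ΔP)(P̄/Q̄) = (684/3.1)(9.75/3337.0).

0.645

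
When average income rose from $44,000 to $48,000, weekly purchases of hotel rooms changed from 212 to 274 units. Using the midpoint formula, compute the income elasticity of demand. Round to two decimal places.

ΔQ = 62, ΔI = 4000. Midpoints: Ī = 46,000, Q̄ = 243.0.
ε_I = (ΔQ/ΔI)(Ī/Q̄) = (62/4000)(46000/243.0).
ε_I > 0, so the good is normal.

2.93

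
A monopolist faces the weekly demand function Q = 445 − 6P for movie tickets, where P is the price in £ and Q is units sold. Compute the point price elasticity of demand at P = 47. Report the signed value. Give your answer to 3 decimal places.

-1.730

At P = 47, Q = 163.
dQ/dP = −6.
ε = (dQ/dP)(P/Q) = (-6)(47/163).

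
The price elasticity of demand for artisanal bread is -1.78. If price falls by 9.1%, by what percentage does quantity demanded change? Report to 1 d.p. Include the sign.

16.2%

%ΔQ ≈ ε × %ΔP = (-1.78)(-9.1%) = 16.20%.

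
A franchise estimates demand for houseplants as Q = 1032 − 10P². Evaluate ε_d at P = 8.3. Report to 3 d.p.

At P = 8.3, Q = 343.100.
dQ/dP = −20P = -166.
ε = (dQ/dP)(P/Q) = (-166)(8.3/343.100).

-4.016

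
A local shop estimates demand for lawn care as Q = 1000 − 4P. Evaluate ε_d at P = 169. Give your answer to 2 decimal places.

-2.09

At P = 169, Q = 324.
dQ/dP = −4.
ε = (dQ/dP)(P/Q) = (-4)(169/324).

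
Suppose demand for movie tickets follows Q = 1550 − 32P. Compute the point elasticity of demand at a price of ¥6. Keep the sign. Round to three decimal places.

-0.141

At P = 6, Q = 1358.
dQ/dP = −32.
ε = (dQ/dP)(P/Q) = (-32)(6/1358).
|ε| < 1, so demand is inelastic at this price.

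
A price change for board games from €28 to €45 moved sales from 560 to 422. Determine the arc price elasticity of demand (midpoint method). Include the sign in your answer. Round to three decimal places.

-0.603

ΔQ = 422 − 560 = -138; ΔP = 45 − 28 = 17.
Midpoints: P̄ = 36.50, Q̄ = 491.0.
ε = (ΔQ/ΔP)(P̄/Q̄) = (-138/17)(36.50/491.0).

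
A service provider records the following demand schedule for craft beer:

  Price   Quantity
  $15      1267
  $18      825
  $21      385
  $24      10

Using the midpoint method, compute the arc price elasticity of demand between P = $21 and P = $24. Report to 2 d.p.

At P = 21, Q = 385; at P = 24, Q = 10.
ΔQ = -375, ΔP = 3. Midpoints: P̄ = 22.50, Q̄ = 197.5.
ε = (ΔQ/ΔP)(P̄/Q̄) = (-375/3)(22.50/197.5).

-14.24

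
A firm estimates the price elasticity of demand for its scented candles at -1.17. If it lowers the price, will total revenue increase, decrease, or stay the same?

increase

|ε| = 1.17 > 1, so demand is elastic. A price cut therefore raises total revenue.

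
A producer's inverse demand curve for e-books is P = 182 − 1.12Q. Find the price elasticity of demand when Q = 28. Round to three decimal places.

At Q = 28, P = 182 − 1.12(28) = 150.64.
dP/dQ = −1.12, so dQ/dP = 1/(−1.12) = -0.893.
ε = (dQ/dP)(P/Q) = (-0.893)(150.64/28).

-4.804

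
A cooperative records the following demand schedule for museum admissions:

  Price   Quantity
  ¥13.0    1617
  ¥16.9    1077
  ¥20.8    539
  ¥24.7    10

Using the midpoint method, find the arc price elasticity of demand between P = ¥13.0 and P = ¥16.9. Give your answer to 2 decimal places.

-1.54

At P = 13.0, Q = 1617; at P = 16.9, Q = 1077.
ΔQ = -540, ΔP = 3.9. Midpoints: P̄ = 14.95, Q̄ = 1347.0.
ε = (ΔQ/ΔP)(P̄/Q̄) = (-540/3.9)(14.95/1347.0).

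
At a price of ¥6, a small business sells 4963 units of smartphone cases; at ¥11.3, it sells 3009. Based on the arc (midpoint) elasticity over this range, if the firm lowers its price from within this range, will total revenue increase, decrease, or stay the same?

decrease

Arc ε = (-1954/5.3)(8.65/3986.0) ≈ -0.800.
|ε| = 0.80 < 1, so demand is inelastic. A price cut therefore reduces total revenue.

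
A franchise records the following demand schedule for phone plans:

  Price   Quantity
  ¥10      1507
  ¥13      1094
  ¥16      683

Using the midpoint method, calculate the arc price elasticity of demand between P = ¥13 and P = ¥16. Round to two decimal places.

At P = 13, Q = 1094; at P = 16, Q = 683.
ΔQ = -411, ΔP = 3. Midpoints: P̄ = 14.50, Q̄ = 888.5.
ε = (ΔQ/ΔP)(P̄/Q̄) = (-411/3)(14.50/888.5).

-2.24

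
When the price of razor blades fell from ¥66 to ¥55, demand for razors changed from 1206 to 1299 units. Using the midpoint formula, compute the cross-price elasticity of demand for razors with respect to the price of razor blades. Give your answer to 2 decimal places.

ΔQ_x = 1299 − 1206 = 93; ΔP_y = 55 − 66 = -11.
Midpoints: P̄_y = 60.50, Q̄_x = 1252.5.
ε_xy = (ΔQ_x/ΔP_y)(P̄_y/Q̄_x) = (93/-11)(60.50/1252.5).
ε_xy < 0, so the goods are complements.

-0.41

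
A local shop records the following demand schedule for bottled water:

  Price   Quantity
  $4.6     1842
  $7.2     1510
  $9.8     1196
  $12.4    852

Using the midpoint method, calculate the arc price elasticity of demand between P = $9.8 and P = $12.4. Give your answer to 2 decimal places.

At P = 9.8, Q = 1196; at P = 12.4, Q = 852.
ΔQ = -344, ΔP = 2.6. Midpoints: P̄ = 11.10, Q̄ = 1024.0.
ε = (ΔQ/ΔP)(P̄/Q̄) = (-344/2.6)(11.10/1024.0).

-1.43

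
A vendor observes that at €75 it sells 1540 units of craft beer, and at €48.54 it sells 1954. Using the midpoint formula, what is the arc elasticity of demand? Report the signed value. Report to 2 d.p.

ΔQ = 1954 − 1540 = 414; ΔP = 48.54 − 75 = -26.46.
Midpoints: P̄ = 61.77, Q̄ = 1747.0.
ε = (ΔQ/ΔP)(P̄/Q̄) = (414/-26.46)(61.77/1747.0).

-0.55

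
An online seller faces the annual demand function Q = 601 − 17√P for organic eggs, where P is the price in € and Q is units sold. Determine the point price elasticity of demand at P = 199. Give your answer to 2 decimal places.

At P = 199, Q = 361.185.
dQ/dP = −17/(2√P) = -0.603.
ε = (dQ/dP)(P/Q) = (-0.603)(199/361.185).
|ε| < 1, so demand is inelastic at this price.

-0.33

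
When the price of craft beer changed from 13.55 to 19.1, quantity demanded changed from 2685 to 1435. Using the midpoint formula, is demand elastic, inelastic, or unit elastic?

elastic

Arc ε ≈ -1.785.
|ε| = 1.78 > 1.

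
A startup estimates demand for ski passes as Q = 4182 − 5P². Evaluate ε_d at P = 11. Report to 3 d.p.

-0.338

At P = 11, Q = 3577.
dQ/dP = −10P = -110.
ε = (dQ/dP)(P/Q) = (-110)(11/3577).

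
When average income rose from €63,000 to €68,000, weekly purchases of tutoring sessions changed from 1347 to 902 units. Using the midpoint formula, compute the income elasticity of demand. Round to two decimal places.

ΔQ = -445, ΔI = 5000. Midpoints: Ī = 65,500, Q̄ = 1124.5.
ε_I = (ΔQ/ΔI)(Ī/Q̄) = (-445/5000)(65500/1124.5).

-5.18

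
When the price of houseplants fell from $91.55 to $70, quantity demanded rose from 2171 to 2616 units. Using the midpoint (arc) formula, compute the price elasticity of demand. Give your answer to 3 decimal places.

ΔQ = 2616 − 2171 = 445; ΔP = 70 − 91.55 = -21.55.
Midpoints: P̄ = 80.78, Q̄ = 2393.5.
ε = (ΔQ/ΔP)(P̄/Q̄) = (445/-21.55)(80.78/2393.5).

-0.697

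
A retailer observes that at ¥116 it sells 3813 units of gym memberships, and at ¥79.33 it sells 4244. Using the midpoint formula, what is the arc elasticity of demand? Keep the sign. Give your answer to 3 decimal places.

ΔQ = 4244 − 3813 = 431; ΔP = 79.33 − 116 = -36.67.
Midpoints: P̄ = 97.66, Q̄ = 4028.5.
ε = (ΔQ/ΔP)(P̄/Q̄) = (431/-36.67)(97.66/4028.5).

-0.285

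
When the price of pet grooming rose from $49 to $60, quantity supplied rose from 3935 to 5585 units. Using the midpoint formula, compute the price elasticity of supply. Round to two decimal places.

1.72

ΔQ = 5585 − 3935 = 1650; ΔP = 60 − 49 = 11.
Midpoints: P̄ = 54.50, Q̄ = 4760.0.
ε_s = (ΔQ/ΔP)(P̄/Q̄) = (1650/11)(54.50/4760.0).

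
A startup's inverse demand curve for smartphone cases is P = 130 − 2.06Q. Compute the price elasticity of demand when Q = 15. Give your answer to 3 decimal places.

-3.207

At Q = 15, P = 130 − 2.06(15) = 99.10.
dP/dQ = −2.06, so dQ/dP = 1/(−2.06) = -0.485.
ε = (dQ/dP)(P/Q) = (-0.485)(99.10/15).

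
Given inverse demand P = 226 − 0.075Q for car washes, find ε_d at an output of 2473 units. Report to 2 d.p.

-0.22

At Q = 2473, P = 226 − 0.075(2473) = 40.53.
dP/dQ = −0.075, so dQ/dP = 1/(−0.075) = -13.333.
ε = (dQ/dP)(P/Q) = (-13.333)(40.53/2473).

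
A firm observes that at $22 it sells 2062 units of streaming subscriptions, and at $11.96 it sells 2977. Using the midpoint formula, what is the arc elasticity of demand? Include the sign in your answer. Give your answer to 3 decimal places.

ΔQ = 2977 − 2062 = 915; ΔP = 11.96 − 22 = -10.04.
Midpoints: P̄ = 16.98, Q̄ = 2519.5.
ε = (ΔQ/ΔP)(P̄/Q̄) = (915/-10.04)(16.98/2519.5).

-0.614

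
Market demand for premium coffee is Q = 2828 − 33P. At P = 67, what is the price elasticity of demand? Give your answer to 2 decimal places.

-3.58

At P = 67, Q = 617.
dQ/dP = −33.
ε = (dQ/dP)(P/Q) = (-33)(67/617).
|ε| > 1, so demand is elastic at this price.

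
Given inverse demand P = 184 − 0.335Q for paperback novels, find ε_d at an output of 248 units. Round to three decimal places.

At Q = 248, P = 184 − 0.335(248) = 100.92.
dP/dQ = −0.335, so dQ/dP = 1/(−0.335) = -2.985.
ε = (dQ/dP)(P/Q) = (-2.985)(100.92/248).

-1.215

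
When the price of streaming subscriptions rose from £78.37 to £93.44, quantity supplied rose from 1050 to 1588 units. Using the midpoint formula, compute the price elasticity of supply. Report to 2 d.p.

2.33

ΔQ = 1588 − 1050 = 538; ΔP = 93.44 − 78.37 = 15.07.
Midpoints: P̄ = 85.91, Q̄ = 1319.0.
ε_s = (ΔQ/ΔP)(P̄/Q̄) = (538/15.07)(85.91/1319.0).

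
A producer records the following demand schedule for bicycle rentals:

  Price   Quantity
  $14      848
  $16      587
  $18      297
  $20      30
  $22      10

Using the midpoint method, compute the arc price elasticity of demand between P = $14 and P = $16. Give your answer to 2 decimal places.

At P = 14, Q = 848; at P = 16, Q = 587.
ΔQ = -261, ΔP = 2. Midpoints: P̄ = 15.00, Q̄ = 717.5.
ε = (ΔQ/ΔP)(P̄/Q̄) = (-261/2)(15.00/717.5).

-2.73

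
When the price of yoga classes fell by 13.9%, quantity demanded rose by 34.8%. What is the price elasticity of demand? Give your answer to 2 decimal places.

-2.50

ε = %ΔQ / %ΔP = (34.8)/(-13.9) = -2.504.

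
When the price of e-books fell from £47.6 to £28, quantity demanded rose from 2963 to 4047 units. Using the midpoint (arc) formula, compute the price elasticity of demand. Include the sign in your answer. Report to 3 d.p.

ΔQ = 4047 − 2963 = 1084; ΔP = 28 − 47.6 = -19.6.
Midpoints: P̄ = 37.80, Q̄ = 3505.0.
ε = (ΔQ/ΔP)(P̄/Q̄) = (1084/-19.6)(37.80/3505.0).

-0.596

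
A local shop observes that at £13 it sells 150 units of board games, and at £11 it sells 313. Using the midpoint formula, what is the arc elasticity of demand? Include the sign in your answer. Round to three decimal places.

ΔQ = 313 − 150 = 163; ΔP = 11 − 13 = -2.
Midpoints: P̄ = 12.00, Q̄ = 231.5.
ε = (ΔQ/ΔP)(P̄/Q̄) = (163/-2)(12.00/231.5).

-4.225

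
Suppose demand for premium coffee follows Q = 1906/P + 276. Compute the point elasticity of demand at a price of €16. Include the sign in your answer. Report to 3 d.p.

-0.301

At P = 16, Q = 395.125.
dQ/dP = −1906/P² = -7.445.
ε = (dQ/dP)(P/Q) = (-7.445)(16/395.125).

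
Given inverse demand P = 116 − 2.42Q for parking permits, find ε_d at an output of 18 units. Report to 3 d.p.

At Q = 18, P = 116 − 2.42(18) = 72.44.
dP/dQ = −2.42, so dQ/dP = 1/(−2.42) = -0.413.
ε = (dQ/dP)(P/Q) = (-0.413)(72.44/18).

-1.663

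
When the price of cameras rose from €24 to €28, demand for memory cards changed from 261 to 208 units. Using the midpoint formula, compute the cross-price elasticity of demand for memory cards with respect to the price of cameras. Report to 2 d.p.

-1.47

ΔQ_x = 208 − 261 = -53; ΔP_y = 28 − 24 = 4.
Midpoints: P̄_y = 26.00, Q̄_x = 234.5.
ε_xy = (ΔQ_x/ΔP_y)(P̄_y/Q̄_x) = (-53/4)(26.00/234.5).
ε_xy < 0, so the goods are complements.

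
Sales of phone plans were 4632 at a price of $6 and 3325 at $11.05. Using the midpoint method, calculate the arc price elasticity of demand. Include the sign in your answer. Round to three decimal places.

-0.555

ΔQ = 3325 − 4632 = -1307; ΔP = 11.05 − 6 = 5.05.
Midpoints: P̄ = 8.53, Q̄ = 3978.5.
ε = (ΔQ/ΔP)(P̄/Q̄) = (-1307/5.05)(8.53/3978.5).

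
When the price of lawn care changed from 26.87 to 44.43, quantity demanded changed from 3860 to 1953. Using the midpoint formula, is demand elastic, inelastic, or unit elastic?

elastic

Arc ε ≈ -1.332.
|ε| = 1.33 > 1.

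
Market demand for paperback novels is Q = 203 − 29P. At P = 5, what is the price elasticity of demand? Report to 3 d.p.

At P = 5, Q = 58.
dQ/dP = −29.
ε = (dQ/dP)(P/Q) = (-29)(5/58).
|ε| > 1, so demand is elastic at this price.

-2.500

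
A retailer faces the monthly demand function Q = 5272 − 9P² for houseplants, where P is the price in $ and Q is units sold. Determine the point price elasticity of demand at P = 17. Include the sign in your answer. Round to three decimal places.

-1.948

At P = 17, Q = 2671.
dQ/dP = −18P = -306.
ε = (dQ/dP)(P/Q) = (-306)(17/2671).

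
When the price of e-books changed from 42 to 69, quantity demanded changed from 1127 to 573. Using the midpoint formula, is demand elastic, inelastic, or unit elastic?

elastic

Arc ε ≈ -1.340.
|ε| = 1.34 > 1.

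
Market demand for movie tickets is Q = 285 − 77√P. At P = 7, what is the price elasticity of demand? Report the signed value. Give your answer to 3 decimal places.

-1.253

At P = 7, Q = 81.277.
dQ/dP = −77/(2√P) = -14.552.
ε = (dQ/dP)(P/Q) = (-14.552)(7/81.277).
|ε| > 1, so demand is elastic at this price.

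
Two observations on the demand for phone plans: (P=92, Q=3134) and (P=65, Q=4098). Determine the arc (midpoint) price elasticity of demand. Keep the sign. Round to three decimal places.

-0.775

ΔQ = 4098 − 3134 = 964; ΔP = 65 − 92 = -27.
Midpoints: P̄ = 78.50, Q̄ = 3616.0.
ε = (ΔQ/ΔP)(P̄/Q̄) = (964/-27)(78.50/3616.0).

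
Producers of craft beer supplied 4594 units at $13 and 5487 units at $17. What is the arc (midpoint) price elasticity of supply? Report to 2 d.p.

0.66

ΔQ = 5487 − 4594 = 893; ΔP = 17 − 13 = 4.
Midpoints: P̄ = 15.00, Q̄ = 5040.5.
ε_s = (ΔQ/ΔP)(P̄/Q̄) = (893/4)(15.00/5040.5).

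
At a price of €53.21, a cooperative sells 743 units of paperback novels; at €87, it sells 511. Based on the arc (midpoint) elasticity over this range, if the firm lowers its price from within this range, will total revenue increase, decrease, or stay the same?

decrease

Arc ε = (-232/33.79)(70.11/627.0) ≈ -0.768.
|ε| = 0.77 < 1, so demand is inelastic. A price cut therefore reduces total revenue.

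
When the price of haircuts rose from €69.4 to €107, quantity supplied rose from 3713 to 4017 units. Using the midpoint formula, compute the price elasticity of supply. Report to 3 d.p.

0.185

ΔQ = 4017 − 3713 = 304; ΔP = 107 − 69.4 = 37.6.
Midpoints: P̄ = 88.20, Q̄ = 3865.0.
ε_s = (ΔQ/ΔP)(P̄/Q̄) = (304/37.6)(88.20/3865.0).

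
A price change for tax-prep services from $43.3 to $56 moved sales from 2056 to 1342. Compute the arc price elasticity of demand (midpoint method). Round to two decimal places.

-1.64

ΔQ = 1342 − 2056 = -714; ΔP = 56 − 43.3 = 12.7.
Midpoints: P̄ = 49.65, Q̄ = 1699.0.
ε = (ΔQ/ΔP)(P̄/Q̄) = (-714/12.7)(49.65/1699.0).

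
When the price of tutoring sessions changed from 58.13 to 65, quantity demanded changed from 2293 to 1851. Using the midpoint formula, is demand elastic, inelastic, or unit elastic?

elastic

Arc ε ≈ -1.912.
|ε| = 1.91 > 1.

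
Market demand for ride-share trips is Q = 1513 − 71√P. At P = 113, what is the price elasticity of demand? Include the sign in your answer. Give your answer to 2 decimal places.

-0.50

At P = 113, Q = 758.260.
dQ/dP = −71/(2√P) = -3.340.
ε = (dQ/dP)(P/Q) = (-3.340)(113/758.260).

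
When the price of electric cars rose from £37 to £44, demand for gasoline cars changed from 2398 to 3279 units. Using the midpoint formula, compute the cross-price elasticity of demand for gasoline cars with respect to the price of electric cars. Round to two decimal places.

ΔQ_x = 3279 − 2398 = 881; ΔP_y = 44 − 37 = 7.
Midpoints: P̄_y = 40.50, Q̄_x = 2838.5.
ε_xy = (ΔQ_x/ΔP_y)(P̄_y/Q̄_x) = (881/7)(40.50/2838.5).

1.80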